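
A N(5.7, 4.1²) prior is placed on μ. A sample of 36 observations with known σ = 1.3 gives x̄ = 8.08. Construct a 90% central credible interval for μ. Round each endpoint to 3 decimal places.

[7.717, 8.429]

Posterior precision = 1/4.1² + 36/1.3² = 0.0595 + 21.3018 = 21.3613, so posterior SD = 0.2164.
Posterior mean = (5.7/4.1² + 36·8.08/1.3²) / 21.3613 = 8.0734.
Interval: 8.0734 ± 1.645 × 0.2164 → [7.717, 8.429].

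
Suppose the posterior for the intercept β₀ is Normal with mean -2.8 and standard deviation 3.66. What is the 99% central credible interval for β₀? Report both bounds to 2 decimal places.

The posterior is symmetric, so the 99% equal-tailed interval is β₀ = -2.8 ± z·3.66 with z = 2.576.
Half-width: 2.576 × 3.66 = 9.43.
-2.8 − 9.43 = -12.23; -2.8 + 9.43 = 6.63.

[-12.23, 6.63]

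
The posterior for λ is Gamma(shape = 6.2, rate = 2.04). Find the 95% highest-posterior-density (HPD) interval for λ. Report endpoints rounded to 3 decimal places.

The posterior is unimodal and skewed, so the HPD interval has equal density at both endpoints and is the shortest 95% interval.
Solving f(0.918) = f(5.464) with F(5.464) − F(0.918) = 0.95 gives [0.918, 5.464].
For comparison, the equal-tailed interval is [1.138, 5.857]; the HPD is narrower and shifted toward the mode.

[0.918, 5.464]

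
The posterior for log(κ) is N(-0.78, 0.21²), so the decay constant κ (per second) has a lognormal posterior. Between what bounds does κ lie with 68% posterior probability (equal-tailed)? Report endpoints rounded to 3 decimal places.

[0.372, 0.565]

On the log scale the 68% interval is -0.78 ± 0.994 × 0.21 = [-0.9888, -0.5712].
Exponentiate: [e^-0.9888, e^-0.5712] = [0.372, 0.565].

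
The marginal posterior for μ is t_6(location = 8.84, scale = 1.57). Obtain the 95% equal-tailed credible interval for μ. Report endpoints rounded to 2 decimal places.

The t_6 distribution is symmetric; the 95% interval is 8.84 ± t·1.57 with t_{0.975,6} = 2.447.
Half-width: 2.447 × 1.57 = 3.84.
8.84 − 3.84 = 5.00; 8.84 + 3.84 = 12.68.

[5.00, 12.68]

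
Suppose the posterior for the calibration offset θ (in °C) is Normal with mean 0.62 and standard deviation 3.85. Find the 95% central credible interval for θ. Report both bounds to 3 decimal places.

[-6.926, 8.166]

The posterior is symmetric, so the 95% equal-tailed interval is θ = 0.62 ± z·3.85 with z = 1.960.
Half-width: 1.960 × 3.85 = 7.546.
0.62 − 7.546 = -6.926; 0.62 + 7.546 = 8.166.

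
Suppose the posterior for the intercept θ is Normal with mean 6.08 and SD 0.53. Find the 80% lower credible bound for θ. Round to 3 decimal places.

Need L with P(θ ≥ L) = 0.80: L = 6.08 − z_{0.2}·0.53.
z = 0.842; L = 6.08 − 0.842 × 0.53 = 5.634.

5.634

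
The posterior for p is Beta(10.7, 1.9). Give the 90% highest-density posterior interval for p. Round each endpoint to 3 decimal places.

The posterior is unimodal and skewed, so the HPD interval has equal density at both endpoints and is the shortest 90% interval.
Solving f(0.710) = f(0.992) with F(0.992) − F(0.710) = 0.90 gives [0.710, 0.992].
For comparison, the equal-tailed interval is [0.662, 0.972]; the HPD is narrower and shifted toward the mode.

[0.710, 0.992]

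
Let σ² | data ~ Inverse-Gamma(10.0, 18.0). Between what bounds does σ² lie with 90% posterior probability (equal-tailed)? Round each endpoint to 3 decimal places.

Inverse-Gamma(10.0, 18.0) quantiles: F⁻¹(0.05) and F⁻¹(0.95).
Equivalently, 1/σ² ~ Gamma(10.0, rate = 18.0); invert its 0.95 and 0.05 quantiles.
Posterior mean ≈ 2.000, SD ≈ 0.707; a Normal approximation gives roughly [0.837, 3.163].
Exact: lower = 1.146; upper = 3.318.

[1.146, 3.318]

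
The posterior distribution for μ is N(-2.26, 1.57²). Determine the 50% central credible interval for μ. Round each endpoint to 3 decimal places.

The posterior is symmetric, so the 50% equal-tailed interval is μ = -2.26 ± z·1.57 with z = 0.674.
Half-width: 0.674 × 1.57 = 1.059.
-2.26 − 1.059 = -3.319; -2.26 + 1.059 = -1.201.

[-3.319, -1.201]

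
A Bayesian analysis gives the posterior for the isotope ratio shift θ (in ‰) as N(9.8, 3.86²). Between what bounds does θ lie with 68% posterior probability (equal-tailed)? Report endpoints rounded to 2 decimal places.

[5.96, 13.64]

The posterior is symmetric, so the 68% equal-tailed interval is θ = 9.8 ± z·3.86 with z = 0.994.
Half-width: 0.994 × 3.86 = 3.84.
9.8 − 3.84 = 5.96; 9.8 + 3.84 = 13.64.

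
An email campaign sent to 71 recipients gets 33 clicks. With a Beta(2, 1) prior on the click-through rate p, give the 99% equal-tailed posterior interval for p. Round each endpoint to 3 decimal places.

Posterior: Beta(2+33, 1+38) = Beta(35, 39).
Equal-tailed 99% interval: the 0.005 and 0.995 quantiles of Beta(35, 39).
Posterior mean ≈ 0.473, SD ≈ 0.058; a Normal approximation gives roughly [0.324, 0.621].
Exact: F⁻¹(0.005) = 0.328; F⁻¹(0.995) = 0.621.

[0.328, 0.621]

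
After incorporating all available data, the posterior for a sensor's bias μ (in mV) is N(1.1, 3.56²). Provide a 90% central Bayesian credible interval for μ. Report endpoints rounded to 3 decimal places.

[-4.756, 6.956]

The posterior is symmetric, so the 90% equal-tailed interval is μ = 1.1 ± z·3.56 with z = 1.645.
Half-width: 1.645 × 3.56 = 5.856.
1.1 − 5.856 = -4.756; 1.1 + 5.856 = 6.956.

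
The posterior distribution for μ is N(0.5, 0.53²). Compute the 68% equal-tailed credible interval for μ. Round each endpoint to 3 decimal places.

The posterior is symmetric, so the 68% equal-tailed interval is μ = 0.5 ± z·0.53 with z = 0.994.
Half-width: 0.994 × 0.53 = 0.527.
0.5 − 0.527 = -0.027; 0.5 + 0.527 = 1.027.

[-0.027, 1.027]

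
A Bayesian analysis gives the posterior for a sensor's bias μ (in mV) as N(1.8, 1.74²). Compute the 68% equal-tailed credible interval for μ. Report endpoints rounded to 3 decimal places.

[0.070, 3.530]

The posterior is symmetric, so the 68% equal-tailed interval is μ = 1.8 ± z·1.74 with z = 0.994.
Half-width: 0.994 × 1.74 = 1.730.
1.8 − 1.730 = 0.070; 1.8 + 1.730 = 3.530.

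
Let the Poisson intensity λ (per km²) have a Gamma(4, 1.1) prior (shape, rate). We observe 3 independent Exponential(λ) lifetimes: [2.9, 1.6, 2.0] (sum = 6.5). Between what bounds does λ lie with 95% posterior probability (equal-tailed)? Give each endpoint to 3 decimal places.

[0.370, 1.718]

Posterior: Gamma(4+3, 1.1+6.5) = Gamma(7, 7.6) (shape, rate).
Equal-tailed 95% interval: Gamma(7, 7.6) quantiles at 0.025 and 0.975.
Posterior mean ≈ 0.921, SD ≈ 0.348; a Normal approximation gives roughly [0.239, 1.603].
Exact: lower = 0.370; upper = 1.718.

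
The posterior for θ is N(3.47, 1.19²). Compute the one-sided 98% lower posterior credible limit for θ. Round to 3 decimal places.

Need L with P(θ ≥ L) = 0.98: L = 3.47 − z_{0.02}·1.19.
z = 2.054; L = 3.47 − 2.054 × 1.19 = 1.026.

1.026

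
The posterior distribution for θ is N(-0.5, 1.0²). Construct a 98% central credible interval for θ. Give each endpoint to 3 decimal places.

[-2.826, 1.826]

The posterior is symmetric, so the 98% equal-tailed interval is θ = -0.5 ± z·1.0 with z = 2.326.
Half-width: 2.326 × 1.0 = 2.326.
-0.5 − 2.326 = -2.826; -0.5 + 2.326 = 1.826.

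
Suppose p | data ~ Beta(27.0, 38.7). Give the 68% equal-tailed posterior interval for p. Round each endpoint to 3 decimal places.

Posterior: Beta(27.0, 38.7).
Equal-tailed 68% interval: the 0.16 and 0.84 quantiles of Beta(27.0, 38.7).
Posterior mean ≈ 0.411, SD ≈ 0.060; a Normal approximation gives roughly [0.351, 0.471].
Exact: F⁻¹(0.16) = 0.351; F⁻¹(0.84) = 0.471.

[0.351, 0.471]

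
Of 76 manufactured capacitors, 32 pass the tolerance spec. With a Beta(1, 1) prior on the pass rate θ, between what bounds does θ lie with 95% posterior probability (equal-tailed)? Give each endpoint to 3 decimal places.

Posterior: Beta(1+32, 1+44) = Beta(33, 45).
Equal-tailed 95% interval: the 0.025 and 0.975 quantiles of Beta(33, 45).
Posterior mean ≈ 0.423, SD ≈ 0.056; a Normal approximation gives roughly [0.314, 0.532].
Exact: F⁻¹(0.025) = 0.316; F⁻¹(0.975) = 0.534.

[0.316, 0.534]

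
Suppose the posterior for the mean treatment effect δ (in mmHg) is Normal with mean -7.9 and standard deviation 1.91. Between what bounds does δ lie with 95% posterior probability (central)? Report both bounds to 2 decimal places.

[-11.64, -4.16]

The posterior is symmetric, so the 95% equal-tailed interval is δ = -7.9 ± z·1.91 with z = 1.960.
Half-width: 1.960 × 1.91 = 3.74.
-7.9 − 3.74 = -11.64; -7.9 + 3.74 = -4.16.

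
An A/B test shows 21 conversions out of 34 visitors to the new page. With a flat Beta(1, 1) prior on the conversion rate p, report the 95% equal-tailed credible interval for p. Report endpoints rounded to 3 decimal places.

Posterior: Beta(1+21, 1+13) = Beta(22, 14).
Equal-tailed 95% interval: the 0.025 and 0.975 quantiles of Beta(22, 14).
Posterior mean ≈ 0.611, SD ≈ 0.080; a Normal approximation gives roughly [0.454, 0.768].
Exact: F⁻¹(0.025) = 0.449; F⁻¹(0.975) = 0.761.

[0.449, 0.761]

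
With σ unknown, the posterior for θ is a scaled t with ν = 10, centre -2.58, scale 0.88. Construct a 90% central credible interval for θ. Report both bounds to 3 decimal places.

[-4.175, -0.985]

The t_10 distribution is symmetric; the 90% interval is -2.58 ± t·0.88 with t_{0.95,10} = 1.812.
Half-width: 1.812 × 0.88 = 1.595.
-2.58 − 1.595 = -4.175; -2.58 + 1.595 = -0.985.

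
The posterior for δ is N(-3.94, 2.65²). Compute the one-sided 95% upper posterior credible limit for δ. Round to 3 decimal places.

0.419

Need U with P(δ ≤ U) = 0.95: U = -3.94 + z_{0.05}·2.65.
z = 1.645; U = -3.94 + 1.645 × 2.65 = 0.419.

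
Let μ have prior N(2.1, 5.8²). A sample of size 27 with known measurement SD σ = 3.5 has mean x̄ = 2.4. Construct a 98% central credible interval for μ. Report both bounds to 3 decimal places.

[0.839, 3.953]

Posterior precision = 1/5.8² + 27/3.5² = 0.0297 + 2.2041 = 2.2338, so posterior SD = 0.6691.
Posterior mean = (2.1/5.8² + 27·2.4/3.5²) / 2.2338 = 2.3960.
Interval: 2.3960 ± 2.326 × 0.6691 → [0.839, 3.953].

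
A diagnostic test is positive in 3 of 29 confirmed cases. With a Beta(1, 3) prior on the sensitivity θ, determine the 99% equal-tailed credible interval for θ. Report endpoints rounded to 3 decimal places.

[0.022, 0.303]

Posterior: Beta(1+3, 3+26) = Beta(4, 29).
Equal-tailed 99% interval: the 0.005 and 0.995 quantiles of Beta(4, 29).
Posterior mean ≈ 0.121, SD ≈ 0.056; a Normal approximation gives roughly [-0.023, 0.265].
Exact: F⁻¹(0.005) = 0.022; F⁻¹(0.995) = 0.303.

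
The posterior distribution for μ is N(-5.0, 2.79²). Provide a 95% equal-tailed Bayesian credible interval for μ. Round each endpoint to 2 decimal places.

[-10.47, 0.47]

The posterior is symmetric, so the 95% equal-tailed interval is μ = -5.0 ± z·2.79 with z = 1.960.
Half-width: 1.960 × 2.79 = 5.47.
-5.0 − 5.47 = -10.47; -5.0 + 5.47 = 0.47.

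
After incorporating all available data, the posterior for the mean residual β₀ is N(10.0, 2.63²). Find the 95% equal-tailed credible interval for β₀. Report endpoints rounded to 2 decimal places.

The posterior is symmetric, so the 95% equal-tailed interval is β₀ = 10.0 ± z·2.63 with z = 1.960.
Half-width: 1.960 × 2.63 = 5.15.
10.0 − 5.15 = 4.85; 10.0 + 5.15 = 15.15.

[4.85, 15.15]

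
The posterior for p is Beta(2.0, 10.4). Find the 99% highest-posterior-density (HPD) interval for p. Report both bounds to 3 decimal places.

The posterior is unimodal and skewed, so the HPD interval has equal density at both endpoints and is the shortest 99% interval.
Solving f(0.001) = f(0.458) with F(0.458) − F(0.001) = 0.99 gives [0.001, 0.458].
For comparison, the equal-tailed interval is [0.009, 0.495]; the HPD is narrower and shifted toward the mode.

[0.001, 0.458]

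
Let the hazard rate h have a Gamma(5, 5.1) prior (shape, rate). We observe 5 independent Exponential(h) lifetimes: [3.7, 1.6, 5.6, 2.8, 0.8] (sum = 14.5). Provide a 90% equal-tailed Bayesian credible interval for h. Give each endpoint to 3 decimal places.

Posterior: Gamma(5+5, 5.1+14.5) = Gamma(10, 19.6) (shape, rate).
Equal-tailed 90% interval: Gamma(10, 19.6) quantiles at 0.05 and 0.95.
Posterior mean ≈ 0.510, SD ≈ 0.161; a Normal approximation gives roughly [0.245, 0.776].
Exact: lower = 0.277; upper = 0.801.

[0.277, 0.801]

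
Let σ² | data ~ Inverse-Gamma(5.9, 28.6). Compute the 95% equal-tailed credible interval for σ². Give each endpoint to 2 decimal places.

Inverse-Gamma(5.9, 28.6) quantiles: F⁻¹(0.025) and F⁻¹(0.975).
Equivalently, 1/σ² ~ Gamma(5.9, rate = 28.6); invert its 0.975 and 0.025 quantiles.
Posterior mean ≈ 5.84, SD ≈ 2.96; a Normal approximation gives roughly [0.04, 11.63].
Exact: lower = 2.48; upper = 13.35.

[2.48, 13.35]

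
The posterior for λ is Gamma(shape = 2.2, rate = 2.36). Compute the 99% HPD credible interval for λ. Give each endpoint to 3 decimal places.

The posterior is unimodal and skewed, so the HPD interval has equal density at both endpoints and is the shortest 99% interval.
Solving f(0.009) = f(2.973) with F(2.973) − F(0.009) = 0.99 gives [0.009, 2.973].
For comparison, the equal-tailed interval is [0.060, 3.311]; the HPD is narrower and shifted toward the mode.

[0.009, 2.973]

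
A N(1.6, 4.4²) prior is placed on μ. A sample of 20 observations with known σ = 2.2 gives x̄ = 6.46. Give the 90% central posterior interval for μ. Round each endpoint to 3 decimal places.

Posterior precision = 1/4.4² + 20/2.2² = 0.0517 + 4.1322 = 4.1839, so posterior SD = 0.4889.
Posterior mean = (1.6/4.4² + 20·6.46/2.2²) / 4.1839 = 6.4000.
Interval: 6.4000 ± 1.645 × 0.4889 → [5.596, 7.204].

[5.596, 7.204]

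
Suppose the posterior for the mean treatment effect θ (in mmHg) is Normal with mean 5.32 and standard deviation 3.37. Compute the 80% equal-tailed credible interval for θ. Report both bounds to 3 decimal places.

[1.001, 9.639]

The posterior is symmetric, so the 80% equal-tailed interval is θ = 5.32 ± z·3.37 with z = 1.282.
Half-width: 1.282 × 3.37 = 4.319.
5.32 − 4.319 = 1.001; 5.32 + 4.319 = 9.639.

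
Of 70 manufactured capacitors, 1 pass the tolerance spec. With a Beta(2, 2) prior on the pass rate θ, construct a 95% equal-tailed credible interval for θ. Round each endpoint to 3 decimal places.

Posterior: Beta(2+1, 2+69) = Beta(3, 71).
Equal-tailed 95% interval: the 0.025 and 0.975 quantiles of Beta(3, 71).
Posterior mean ≈ 0.041, SD ≈ 0.023; a Normal approximation gives roughly [-0.004, 0.085].
Exact: F⁻¹(0.025) = 0.009; F⁻¹(0.975) = 0.095.

[0.009, 0.095]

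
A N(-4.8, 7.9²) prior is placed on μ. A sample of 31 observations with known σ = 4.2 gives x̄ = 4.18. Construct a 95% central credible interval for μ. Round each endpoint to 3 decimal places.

Posterior precision = 1/7.9² + 31/4.2² = 0.0160 + 1.7574 = 1.7734, so posterior SD = 0.7509.
Posterior mean = (-4.8/7.9² + 31·4.18/4.2²) / 1.7734 = 4.0989.
Interval: 4.0989 ± 1.960 × 0.7509 → [2.627, 5.571].

[2.627, 5.571]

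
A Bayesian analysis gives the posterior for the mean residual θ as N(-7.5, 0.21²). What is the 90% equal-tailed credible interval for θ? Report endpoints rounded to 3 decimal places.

[-7.845, -7.155]

The posterior is symmetric, so the 90% equal-tailed interval is θ = -7.5 ± z·0.21 with z = 1.645.
Half-width: 1.645 × 0.21 = 0.345.
-7.5 − 0.345 = -7.845; -7.5 + 0.345 = -7.155.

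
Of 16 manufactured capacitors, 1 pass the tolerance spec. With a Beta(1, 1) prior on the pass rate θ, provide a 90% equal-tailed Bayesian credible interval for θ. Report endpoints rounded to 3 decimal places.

[0.021, 0.250]

Posterior: Beta(1+1, 1+15) = Beta(2, 16).
Equal-tailed 90% interval: the 0.05 and 0.95 quantiles of Beta(2, 16).
Posterior mean ≈ 0.111, SD ≈ 0.072; a Normal approximation gives roughly [-0.007, 0.230].
Exact: F⁻¹(0.05) = 0.021; F⁻¹(0.95) = 0.250.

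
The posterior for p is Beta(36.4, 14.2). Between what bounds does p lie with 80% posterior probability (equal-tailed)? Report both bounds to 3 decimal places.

Posterior: Beta(36.4, 14.2).
Equal-tailed 80% interval: the 0.1 and 0.9 quantiles of Beta(36.4, 14.2).
Posterior mean ≈ 0.719, SD ≈ 0.063; a Normal approximation gives roughly [0.639, 0.800].
Exact: F⁻¹(0.1) = 0.637; F⁻¹(0.9) = 0.798.

[0.637, 0.798]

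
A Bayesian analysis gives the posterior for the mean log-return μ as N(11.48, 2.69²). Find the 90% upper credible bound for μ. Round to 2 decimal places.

14.93

Need U with P(μ ≤ U) = 0.90: U = 11.48 + z_{0.1}·2.69.
z = 1.282; U = 11.48 + 1.282 × 2.69 = 14.93.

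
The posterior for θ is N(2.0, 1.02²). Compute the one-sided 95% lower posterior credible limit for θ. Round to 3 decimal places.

0.322

Need L with P(θ ≥ L) = 0.95: L = 2.0 − z_{0.05}·1.02.
z = 1.645; L = 2.0 − 1.645 × 1.02 = 0.322.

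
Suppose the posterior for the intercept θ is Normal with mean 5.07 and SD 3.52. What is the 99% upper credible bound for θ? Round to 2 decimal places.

Need U with P(θ ≤ U) = 0.99: U = 5.07 + z_{0.01}·3.52.
z = 2.326; U = 5.07 + 2.326 × 3.52 = 13.26.

13.26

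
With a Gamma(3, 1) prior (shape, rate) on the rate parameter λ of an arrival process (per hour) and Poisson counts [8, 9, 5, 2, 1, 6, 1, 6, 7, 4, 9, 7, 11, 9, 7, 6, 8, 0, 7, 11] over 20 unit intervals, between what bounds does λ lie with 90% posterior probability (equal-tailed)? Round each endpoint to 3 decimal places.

[5.193, 6.957]

Posterior: Gamma(3+124, 1+20) = Gamma(127, 21) (shape, rate).
Equal-tailed 90% interval: Gamma(127, 21) quantiles at 0.05 and 0.95.
Posterior mean ≈ 6.048, SD ≈ 0.537; a Normal approximation gives roughly [5.165, 6.930].
Exact: lower = 5.193; upper = 6.957.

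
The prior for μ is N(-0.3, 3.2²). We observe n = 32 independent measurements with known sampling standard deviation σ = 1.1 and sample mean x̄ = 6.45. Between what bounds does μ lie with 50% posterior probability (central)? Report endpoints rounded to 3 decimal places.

[6.294, 6.556]

Posterior precision = 1/3.2² + 32/1.1² = 0.0977 + 26.4463 = 26.5439, so posterior SD = 0.1941.
Posterior mean = (-0.3/3.2² + 32·6.45/1.1²) / 26.5439 = 6.4252.
Interval: 6.4252 ± 0.674 × 0.1941 → [6.294, 6.556].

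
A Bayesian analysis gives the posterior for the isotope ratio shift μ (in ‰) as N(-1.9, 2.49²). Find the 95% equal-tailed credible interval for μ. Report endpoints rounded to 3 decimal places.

The posterior is symmetric, so the 95% equal-tailed interval is μ = -1.9 ± z·2.49 with z = 1.960.
Half-width: 1.960 × 2.49 = 4.880.
-1.9 − 4.880 = -6.780; -1.9 + 4.880 = 2.980.

[-6.780, 2.980]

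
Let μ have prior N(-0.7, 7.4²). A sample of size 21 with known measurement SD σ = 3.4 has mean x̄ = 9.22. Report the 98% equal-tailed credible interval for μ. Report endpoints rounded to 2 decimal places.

Posterior precision = 1/7.4² + 21/3.4² = 0.0183 + 1.8166 = 1.8349, so posterior SD = 0.7382.
Posterior mean = (-0.7/7.4² + 21·9.22/3.4²) / 1.8349 = 9.1213.
Interval: 9.1213 ± 2.326 × 0.7382 → [7.40, 10.84].

[7.40, 10.84]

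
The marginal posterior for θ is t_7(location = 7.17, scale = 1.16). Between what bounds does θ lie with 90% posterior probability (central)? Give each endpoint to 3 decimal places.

The t_7 distribution is symmetric; the 90% interval is 7.17 ± t·1.16 with t_{0.95,7} = 1.895.
Half-width: 1.895 × 1.16 = 2.198.
7.17 − 2.198 = 4.972; 7.17 + 2.198 = 9.368.

[4.972, 9.368]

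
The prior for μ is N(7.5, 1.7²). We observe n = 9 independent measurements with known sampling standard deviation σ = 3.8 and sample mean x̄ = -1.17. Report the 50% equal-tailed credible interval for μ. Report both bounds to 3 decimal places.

[1.240, 2.610]

Posterior precision = 1/1.7² + 9/3.8² = 0.3460 + 0.6233 = 0.9693, so posterior SD = 1.0157.
Posterior mean = (7.5/1.7² + 9·-1.17/3.8²) / 0.9693 = 1.9251.
Interval: 1.9251 ± 0.674 × 1.0157 → [1.240, 2.610].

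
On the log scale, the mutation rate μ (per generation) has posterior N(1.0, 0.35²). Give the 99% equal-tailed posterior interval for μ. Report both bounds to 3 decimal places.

On the log scale the 99% interval is 1.0 ± 2.576 × 0.35 = [0.0985, 1.9015].
Exponentiate: [e^0.0985, e^1.9015] = [1.103, 6.696].

[1.103, 6.696]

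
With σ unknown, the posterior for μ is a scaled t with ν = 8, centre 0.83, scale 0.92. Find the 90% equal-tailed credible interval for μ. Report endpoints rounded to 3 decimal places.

The t_8 distribution is symmetric; the 90% interval is 0.83 ± t·0.92 with t_{0.95,8} = 1.860.
Half-width: 1.860 × 0.92 = 1.711.
0.83 − 1.711 = -0.881; 0.83 + 1.711 = 2.541.

[-0.881, 2.541]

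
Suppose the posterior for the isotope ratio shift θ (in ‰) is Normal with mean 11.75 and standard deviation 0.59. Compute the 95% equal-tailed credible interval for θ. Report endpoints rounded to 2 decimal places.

[10.59, 12.91]

The posterior is symmetric, so the 95% equal-tailed interval is θ = 11.75 ± z·0.59 with z = 1.960.
Half-width: 1.960 × 0.59 = 1.16.
11.75 − 1.16 = 10.59; 11.75 + 1.16 = 12.91.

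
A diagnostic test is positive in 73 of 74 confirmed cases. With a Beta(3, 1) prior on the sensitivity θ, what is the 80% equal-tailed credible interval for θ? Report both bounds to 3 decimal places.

Posterior: Beta(3+73, 1+1) = Beta(76, 2).
Equal-tailed 80% interval: the 0.1 and 0.9 quantiles of Beta(76, 2).
Posterior mean ≈ 0.974, SD ≈ 0.018; a Normal approximation gives roughly [0.952, 0.997].
Exact: F⁻¹(0.1) = 0.950; F⁻¹(0.9) = 0.993.

[0.950, 0.993]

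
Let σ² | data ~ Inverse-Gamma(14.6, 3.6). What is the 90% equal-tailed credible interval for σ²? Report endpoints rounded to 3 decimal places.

[0.168, 0.403]

Inverse-Gamma(14.6, 3.6) quantiles: F⁻¹(0.05) and F⁻¹(0.95).
Equivalently, 1/σ² ~ Gamma(14.6, rate = 3.6); invert its 0.95 and 0.05 quantiles.
Posterior mean ≈ 0.265, SD ≈ 0.075; a Normal approximation gives roughly [0.142, 0.387].
Exact: lower = 0.168; upper = 0.403.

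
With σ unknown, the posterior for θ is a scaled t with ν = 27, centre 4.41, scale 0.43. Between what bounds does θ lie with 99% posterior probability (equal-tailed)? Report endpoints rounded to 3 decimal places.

The t_27 distribution is symmetric; the 99% interval is 4.41 ± t·0.43 with t_{0.995,27} = 2.771.
Half-width: 2.771 × 0.43 = 1.191.
4.41 − 1.191 = 3.219; 4.41 + 1.191 = 5.601.

[3.219, 5.601]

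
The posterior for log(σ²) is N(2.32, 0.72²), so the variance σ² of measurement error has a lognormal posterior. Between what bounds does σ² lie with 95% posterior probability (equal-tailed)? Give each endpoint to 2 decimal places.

[2.48, 41.73]

On the log scale the 95% interval is 2.32 ± 1.960 × 0.72 = [0.9088, 3.7312].
Exponentiate: [e^0.9088, e^3.7312] = [2.48, 41.73].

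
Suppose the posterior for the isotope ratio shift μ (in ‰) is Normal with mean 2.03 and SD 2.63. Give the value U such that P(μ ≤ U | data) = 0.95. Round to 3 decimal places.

6.356

Need U with P(μ ≤ U) = 0.95: U = 2.03 + z_{0.05}·2.63.
z = 1.645; U = 2.03 + 1.645 × 2.63 = 6.356.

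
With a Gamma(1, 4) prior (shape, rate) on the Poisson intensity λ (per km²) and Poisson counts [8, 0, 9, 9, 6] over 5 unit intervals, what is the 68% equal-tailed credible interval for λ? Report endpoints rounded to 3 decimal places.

Posterior: Gamma(1+32, 4+5) = Gamma(33, 9) (shape, rate).
Equal-tailed 68% interval: Gamma(33, 9) quantiles at 0.16 and 0.84.
Posterior mean ≈ 3.667, SD ≈ 0.638; a Normal approximation gives roughly [3.032, 4.301].
Exact: lower = 3.035; upper = 4.298.

[3.035, 4.298]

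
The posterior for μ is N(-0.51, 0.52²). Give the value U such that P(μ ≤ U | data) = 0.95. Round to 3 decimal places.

Need U with P(μ ≤ U) = 0.95: U = -0.51 + z_{0.05}·0.52.
z = 1.645; U = -0.51 + 1.645 × 0.52 = 0.345.

0.345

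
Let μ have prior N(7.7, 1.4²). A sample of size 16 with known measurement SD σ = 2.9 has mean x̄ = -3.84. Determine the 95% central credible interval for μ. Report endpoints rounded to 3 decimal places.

[-2.662, -0.138]

Posterior precision = 1/1.4² + 16/2.9² = 0.5102 + 1.9025 = 2.4127, so posterior SD = 0.6438.
Posterior mean = (7.7/1.4² + 16·-3.84/2.9²) / 2.4127 = -1.3997.
Interval: -1.3997 ± 1.960 × 0.6438 → [-2.662, -0.138].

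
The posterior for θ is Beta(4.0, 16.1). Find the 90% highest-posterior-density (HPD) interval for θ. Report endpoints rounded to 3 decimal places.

[0.059, 0.333]

The posterior is unimodal and skewed, so the HPD interval has equal density at both endpoints and is the shortest 90% interval.
Solving f(0.059) = f(0.333) with F(0.333) − F(0.059) = 0.90 gives [0.059, 0.333].
For comparison, the equal-tailed interval is [0.075, 0.358]; the HPD is narrower and shifted toward the mode.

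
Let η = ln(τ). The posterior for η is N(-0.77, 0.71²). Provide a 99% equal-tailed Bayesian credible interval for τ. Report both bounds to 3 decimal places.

On the log scale the 99% interval is -0.77 ± 2.576 × 0.71 = [-2.5988, 1.0588].
Exponentiate: [e^-2.5988, e^1.0588] = [0.074, 2.883].

[0.074, 2.883]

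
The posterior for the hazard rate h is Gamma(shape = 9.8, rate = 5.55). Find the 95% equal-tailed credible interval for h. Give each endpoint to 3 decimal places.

[0.839, 3.031]

Posterior: Gamma(shape 9.8, rate 5.55).
Equal-tailed 95% interval: Gamma(9.8, 5.55) quantiles at 0.025 and 0.975.
Posterior mean ≈ 1.766, SD ≈ 0.564; a Normal approximation gives roughly [0.660, 2.871].
Exact: lower = 0.839; upper = 3.031.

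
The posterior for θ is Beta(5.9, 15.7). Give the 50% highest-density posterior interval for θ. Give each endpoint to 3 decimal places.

The posterior is unimodal and skewed, so the HPD interval has equal density at both endpoints and is the shortest 50% interval.
Solving f(0.190) = f(0.317) with F(0.317) − F(0.190) = 0.50 gives [0.190, 0.317].
For comparison, the equal-tailed interval is [0.205, 0.334]; the HPD is narrower and shifted toward the mode.

[0.190, 0.317]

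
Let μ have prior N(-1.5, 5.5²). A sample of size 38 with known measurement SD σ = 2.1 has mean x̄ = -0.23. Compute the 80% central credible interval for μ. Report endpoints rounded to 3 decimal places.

Posterior precision = 1/5.5² + 38/2.1² = 0.0331 + 8.6168 = 8.6498, so posterior SD = 0.3400.
Posterior mean = (-1.5/5.5² + 38·-0.23/2.1²) / 8.6498 = -0.2349.
Interval: -0.2349 ± 1.282 × 0.3400 → [-0.671, 0.201].

[-0.671, 0.201]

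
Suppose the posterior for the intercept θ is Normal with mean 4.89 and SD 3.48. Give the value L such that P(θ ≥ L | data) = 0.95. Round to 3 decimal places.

Need L with P(θ ≥ L) = 0.95: L = 4.89 − z_{0.05}·3.48.
z = 1.645; L = 4.89 − 1.645 × 3.48 = -0.834.

-0.834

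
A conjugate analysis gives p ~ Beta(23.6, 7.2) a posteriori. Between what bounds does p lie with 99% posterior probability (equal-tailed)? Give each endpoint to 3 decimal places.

[0.547, 0.923]

Posterior: Beta(23.6, 7.2).
Equal-tailed 99% interval: the 0.005 and 0.995 quantiles of Beta(23.6, 7.2).
Posterior mean ≈ 0.766, SD ≈ 0.075; a Normal approximation gives roughly [0.573, 0.960].
Exact: F⁻¹(0.005) = 0.547; F⁻¹(0.995) = 0.923.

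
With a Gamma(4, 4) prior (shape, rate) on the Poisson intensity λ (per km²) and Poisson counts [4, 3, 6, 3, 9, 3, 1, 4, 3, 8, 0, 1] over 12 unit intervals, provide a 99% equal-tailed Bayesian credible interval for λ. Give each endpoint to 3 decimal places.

[2.053, 4.306]

Posterior: Gamma(4+45, 4+12) = Gamma(49, 16) (shape, rate).
Equal-tailed 99% interval: Gamma(49, 16) quantiles at 0.005 and 0.995.
Posterior mean ≈ 3.062, SD ≈ 0.438; a Normal approximation gives roughly [1.936, 4.189].
Exact: lower = 2.053; upper = 4.306.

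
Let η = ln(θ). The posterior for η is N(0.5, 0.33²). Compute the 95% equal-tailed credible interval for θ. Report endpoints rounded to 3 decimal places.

On the log scale the 95% interval is 0.5 ± 1.960 × 0.33 = [-0.1468, 1.1468].
Exponentiate: [e^-0.1468, e^1.1468] = [0.863, 3.148].

[0.863, 3.148]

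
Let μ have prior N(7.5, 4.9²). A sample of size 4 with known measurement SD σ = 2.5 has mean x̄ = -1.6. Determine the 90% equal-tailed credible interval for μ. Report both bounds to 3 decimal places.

[-3.036, 0.948]

Posterior precision = 1/4.9² + 4/2.5² = 0.0416 + 0.6400 = 0.6816, so posterior SD = 1.2112.
Posterior mean = (7.5/4.9² + 4·-1.6/2.5²) / 0.6816 = -1.0440.
Interval: -1.0440 ± 1.645 × 1.2112 → [-3.036, 0.948].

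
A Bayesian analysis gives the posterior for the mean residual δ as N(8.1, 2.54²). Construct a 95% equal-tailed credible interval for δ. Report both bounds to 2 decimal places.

The posterior is symmetric, so the 95% equal-tailed interval is δ = 8.1 ± z·2.54 with z = 1.960.
Half-width: 1.960 × 2.54 = 4.98.
8.1 − 4.98 = 3.12; 8.1 + 4.98 = 13.08.

[3.12, 13.08]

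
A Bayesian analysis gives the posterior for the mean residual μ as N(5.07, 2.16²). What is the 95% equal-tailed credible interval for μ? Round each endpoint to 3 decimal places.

The posterior is symmetric, so the 95% equal-tailed interval is μ = 5.07 ± z·2.16 with z = 1.960.
Half-width: 1.960 × 2.16 = 4.234.
5.07 − 4.234 = 0.836; 5.07 + 4.234 = 9.304.

[0.836, 9.304]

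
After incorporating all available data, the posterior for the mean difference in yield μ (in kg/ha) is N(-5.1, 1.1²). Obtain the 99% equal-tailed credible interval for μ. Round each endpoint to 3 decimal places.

The posterior is symmetric, so the 99% equal-tailed interval is μ = -5.1 ± z·1.1 with z = 2.576.
Half-width: 2.576 × 1.1 = 2.833.
-5.1 − 2.833 = -7.933; -5.1 + 2.833 = -2.267.

[-7.933, -2.267]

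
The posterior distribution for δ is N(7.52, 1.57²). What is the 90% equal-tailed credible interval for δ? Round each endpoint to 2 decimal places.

[4.94, 10.10]

The posterior is symmetric, so the 90% equal-tailed interval is δ = 7.52 ± z·1.57 with z = 1.645.
Half-width: 1.645 × 1.57 = 2.58.
7.52 − 2.58 = 4.94; 7.52 + 2.58 = 10.10.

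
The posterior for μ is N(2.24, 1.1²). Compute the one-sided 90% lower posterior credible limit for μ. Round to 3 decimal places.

Need L with P(μ ≥ L) = 0.90: L = 2.24 − z_{0.1}·1.1.
z = 1.282; L = 2.24 − 1.282 × 1.1 = 0.830.

0.830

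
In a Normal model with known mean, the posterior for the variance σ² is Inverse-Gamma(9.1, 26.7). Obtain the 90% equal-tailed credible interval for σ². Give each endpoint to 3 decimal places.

[1.833, 5.600]

Inverse-Gamma(9.1, 26.7) quantiles: F⁻¹(0.05) and F⁻¹(0.95).
Equivalently, 1/σ² ~ Gamma(9.1, rate = 26.7); invert its 0.95 and 0.05 quantiles.
Posterior mean ≈ 3.296, SD ≈ 1.237; a Normal approximation gives roughly [1.261, 5.331].
Exact: lower = 1.833; upper = 5.600.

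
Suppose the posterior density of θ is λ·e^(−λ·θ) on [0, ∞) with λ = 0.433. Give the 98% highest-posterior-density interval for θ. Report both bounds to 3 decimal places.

[0.000, 9.035]

The exponential density is strictly decreasing on [0, ∞), so the HPD interval is anchored at 0: [0, q] with P(θ ≤ q) = 0.98.
q = −ln(1 − 0.98) / 0.433 = 3.9120 / 0.433 = 9.035.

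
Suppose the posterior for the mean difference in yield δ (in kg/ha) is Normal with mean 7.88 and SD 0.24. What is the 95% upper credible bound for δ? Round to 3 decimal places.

Need U with P(δ ≤ U) = 0.95: U = 7.88 + z_{0.05}·0.24.
z = 1.645; U = 7.88 + 1.645 × 0.24 = 8.275.

8.275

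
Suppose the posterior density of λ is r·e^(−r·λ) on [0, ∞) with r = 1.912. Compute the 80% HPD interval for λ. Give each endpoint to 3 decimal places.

[0.000, 0.842]

The exponential density is strictly decreasing on [0, ∞), so the HPD interval is anchored at 0: [0, q] with P(λ ≤ q) = 0.80.
q = −ln(1 − 0.80) / 1.912 = 1.6094 / 1.912 = 0.842.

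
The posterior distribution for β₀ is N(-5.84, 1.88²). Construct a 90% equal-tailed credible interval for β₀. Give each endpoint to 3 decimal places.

[-8.932, -2.748]

The posterior is symmetric, so the 90% equal-tailed interval is β₀ = -5.84 ± z·1.88 with z = 1.645.
Half-width: 1.645 × 1.88 = 3.092.
-5.84 − 3.092 = -8.932; -5.84 + 3.092 = -2.748.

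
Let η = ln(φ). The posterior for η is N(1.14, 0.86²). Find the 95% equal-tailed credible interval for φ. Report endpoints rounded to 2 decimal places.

[0.58, 16.87]

On the log scale the 95% interval is 1.14 ± 1.960 × 0.86 = [-0.5456, 2.8256].
Exponentiate: [e^-0.5456, e^2.8256] = [0.58, 16.87].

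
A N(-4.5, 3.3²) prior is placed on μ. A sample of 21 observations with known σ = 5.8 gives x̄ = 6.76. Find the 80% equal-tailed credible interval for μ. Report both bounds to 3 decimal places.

Posterior precision = 1/3.3² + 21/5.8² = 0.0918 + 0.6243 = 0.7161, so posterior SD = 1.1817.
Posterior mean = (-4.5/3.3² + 21·6.76/5.8²) / 0.7161 = 5.3161.
Interval: 5.3161 ± 1.282 × 1.1817 → [3.802, 6.831].

[3.802, 6.831]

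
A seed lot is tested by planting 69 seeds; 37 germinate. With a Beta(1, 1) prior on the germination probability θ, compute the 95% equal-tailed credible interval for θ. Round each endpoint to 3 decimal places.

Posterior: Beta(1+37, 1+32) = Beta(38, 33).
Equal-tailed 95% interval: the 0.025 and 0.975 quantiles of Beta(38, 33).
Posterior mean ≈ 0.535, SD ≈ 0.059; a Normal approximation gives roughly [0.420, 0.650].
Exact: F⁻¹(0.025) = 0.419; F⁻¹(0.975) = 0.649.

[0.419, 0.649]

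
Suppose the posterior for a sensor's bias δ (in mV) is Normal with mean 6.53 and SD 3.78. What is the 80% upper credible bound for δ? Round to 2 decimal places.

9.71

Need U with P(δ ≤ U) = 0.80: U = 6.53 + z_{0.2}·3.78.
z = 0.842; U = 6.53 + 0.842 × 3.78 = 9.71.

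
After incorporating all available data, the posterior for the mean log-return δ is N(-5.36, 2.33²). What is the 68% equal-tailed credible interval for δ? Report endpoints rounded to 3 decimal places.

The posterior is symmetric, so the 68% equal-tailed interval is δ = -5.36 ± z·2.33 with z = 0.994.
Half-width: 0.994 × 2.33 = 2.317.
-5.36 − 2.317 = -7.677; -5.36 + 2.317 = -3.043.

[-7.677, -3.043]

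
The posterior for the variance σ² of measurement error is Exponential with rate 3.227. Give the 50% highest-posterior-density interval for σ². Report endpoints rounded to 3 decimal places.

[0.000, 0.215]

The exponential density is strictly decreasing on [0, ∞), so the HPD interval is anchored at 0: [0, q] with P(σ² ≤ q) = 0.50.
q = −ln(1 − 0.50) / 3.227 = 0.6931 / 3.227 = 0.215.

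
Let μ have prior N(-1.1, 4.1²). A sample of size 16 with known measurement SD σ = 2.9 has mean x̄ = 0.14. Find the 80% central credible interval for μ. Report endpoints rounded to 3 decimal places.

[-0.813, 1.017]

Posterior precision = 1/4.1² + 16/2.9² = 0.0595 + 1.9025 = 1.9620, so posterior SD = 0.7139.
Posterior mean = (-1.1/4.1² + 16·0.14/2.9²) / 1.9620 = 0.1024.
Interval: 0.1024 ± 1.282 × 0.7139 → [-0.813, 1.017].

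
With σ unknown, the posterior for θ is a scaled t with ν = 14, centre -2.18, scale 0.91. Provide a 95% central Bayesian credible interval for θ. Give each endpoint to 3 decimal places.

The t_14 distribution is symmetric; the 95% interval is -2.18 ± t·0.91 with t_{0.975,14} = 2.145.
Half-width: 2.145 × 0.91 = 1.952.
-2.18 − 1.952 = -4.132; -2.18 + 1.952 = -0.228.

[-4.132, -0.228]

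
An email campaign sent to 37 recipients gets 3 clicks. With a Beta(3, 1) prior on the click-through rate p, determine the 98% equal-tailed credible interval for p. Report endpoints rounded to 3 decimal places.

Posterior: Beta(3+3, 1+34) = Beta(6, 35).
Equal-tailed 98% interval: the 0.01 and 0.99 quantiles of Beta(6, 35).
Posterior mean ≈ 0.146, SD ≈ 0.055; a Normal approximation gives roughly [0.019, 0.273].
Exact: F⁻¹(0.01) = 0.047; F⁻¹(0.99) = 0.296.

[0.047, 0.296]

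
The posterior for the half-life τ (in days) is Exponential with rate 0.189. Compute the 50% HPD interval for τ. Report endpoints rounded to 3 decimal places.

[0.000, 3.667]

The exponential density is strictly decreasing on [0, ∞), so the HPD interval is anchored at 0: [0, q] with P(τ ≤ q) = 0.50.
q = −ln(1 − 0.50) / 0.189 = 0.6931 / 0.189 = 3.667.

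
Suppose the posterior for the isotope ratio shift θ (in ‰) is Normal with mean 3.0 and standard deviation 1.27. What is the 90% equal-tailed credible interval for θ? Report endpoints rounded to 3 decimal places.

The posterior is symmetric, so the 90% equal-tailed interval is θ = 3.0 ± z·1.27 with z = 1.645.
Half-width: 1.645 × 1.27 = 2.089.
3.0 − 2.089 = 0.911; 3.0 + 2.089 = 5.089.

[0.911, 5.089]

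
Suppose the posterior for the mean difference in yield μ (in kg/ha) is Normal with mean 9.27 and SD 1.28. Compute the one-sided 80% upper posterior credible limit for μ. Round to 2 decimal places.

10.35

Need U with P(μ ≤ U) = 0.80: U = 9.27 + z_{0.2}·1.28.
z = 0.842; U = 9.27 + 0.842 × 1.28 = 10.35.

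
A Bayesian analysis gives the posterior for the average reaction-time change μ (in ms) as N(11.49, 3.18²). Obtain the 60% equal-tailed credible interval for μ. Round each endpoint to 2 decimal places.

[8.81, 14.17]

The posterior is symmetric, so the 60% equal-tailed interval is μ = 11.49 ± z·3.18 with z = 0.842.
Half-width: 0.842 × 3.18 = 2.68.
11.49 − 2.68 = 8.81; 11.49 + 2.68 = 14.17.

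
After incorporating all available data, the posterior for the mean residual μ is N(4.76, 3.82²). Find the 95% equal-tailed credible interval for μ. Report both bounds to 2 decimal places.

The posterior is symmetric, so the 95% equal-tailed interval is μ = 4.76 ± z·3.82 with z = 1.960.
Half-width: 1.960 × 3.82 = 7.49.
4.76 − 7.49 = -2.73; 4.76 + 7.49 = 12.25.

[-2.73, 12.25]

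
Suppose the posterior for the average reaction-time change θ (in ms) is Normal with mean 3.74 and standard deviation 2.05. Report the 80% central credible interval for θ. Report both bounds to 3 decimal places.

[1.113, 6.367]

The posterior is symmetric, so the 80% equal-tailed interval is θ = 3.74 ± z·2.05 with z = 1.282.
Half-width: 1.282 × 2.05 = 2.627.
3.74 − 2.627 = 1.113; 3.74 + 2.627 = 6.367.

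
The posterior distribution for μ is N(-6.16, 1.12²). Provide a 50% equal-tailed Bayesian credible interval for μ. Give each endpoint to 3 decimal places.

[-6.915, -5.405]

The posterior is symmetric, so the 50% equal-tailed interval is μ = -6.16 ± z·1.12 with z = 0.674.
Half-width: 0.674 × 1.12 = 0.755.
-6.16 − 0.755 = -6.915; -6.16 + 0.755 = -5.405.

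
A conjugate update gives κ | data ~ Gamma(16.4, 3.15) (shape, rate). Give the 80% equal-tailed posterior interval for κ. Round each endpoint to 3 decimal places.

Posterior: Gamma(shape 16.4, rate 3.15).
Equal-tailed 80% interval: Gamma(16.4, 3.15) quantiles at 0.1 and 0.9.
Posterior mean ≈ 5.206, SD ≈ 1.286; a Normal approximation gives roughly [3.559, 6.854].
Exact: lower = 3.642; upper = 6.907.

[3.642, 6.907]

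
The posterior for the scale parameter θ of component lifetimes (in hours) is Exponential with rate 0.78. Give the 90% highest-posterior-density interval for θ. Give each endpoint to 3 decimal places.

[0.000, 2.952]

The exponential density is strictly decreasing on [0, ∞), so the HPD interval is anchored at 0: [0, q] with P(θ ≤ q) = 0.90.
q = −ln(1 − 0.90) / 0.78 = 2.3026 / 0.78 = 2.952.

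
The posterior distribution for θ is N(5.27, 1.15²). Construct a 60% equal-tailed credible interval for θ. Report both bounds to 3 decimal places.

The posterior is symmetric, so the 60% equal-tailed interval is θ = 5.27 ± z·1.15 with z = 0.842.
Half-width: 0.842 × 1.15 = 0.968.
5.27 − 0.968 = 4.302; 5.27 + 0.968 = 6.238.

[4.302, 6.238]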